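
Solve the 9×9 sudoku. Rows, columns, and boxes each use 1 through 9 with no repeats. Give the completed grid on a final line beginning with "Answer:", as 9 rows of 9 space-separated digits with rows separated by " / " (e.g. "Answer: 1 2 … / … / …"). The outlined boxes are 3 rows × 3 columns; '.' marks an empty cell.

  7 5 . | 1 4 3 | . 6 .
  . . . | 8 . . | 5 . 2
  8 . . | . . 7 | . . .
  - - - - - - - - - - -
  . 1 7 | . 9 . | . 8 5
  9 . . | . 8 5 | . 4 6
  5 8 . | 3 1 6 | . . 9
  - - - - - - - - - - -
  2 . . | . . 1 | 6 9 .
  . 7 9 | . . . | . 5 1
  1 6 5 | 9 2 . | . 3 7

Step 1. [r3c4∈{2,5,6}] in box 2, 2 fits only at r3c4, so r3c4=2.
Step 2. [r6c8∈{2,7}] col 8 places 2 nowhere but r6c8. So r6c8=2.
Step 3. [r4c4∈{4}] r4c4's peers cover all but 4. So r4c4=4.
Step 4. [r2c5∈{6}] r2c5's peers cover all but 6 ⇒ r2c5=6.
Step 5. [r3c9∈{3,4}] 3 has one home in col 9: r3c9, so r3c9=3.
Step 6. [r3c7∈{1,4,9}] across box 3, 4 lands solely at r3c7. So r3c7=4.
Step 7. [r9c7∈{8}] only 8 remains possible at r9c7. So r9c7=8.
Step 8. [r7c5∈{3,5,7}] r7c5 is the only open cell in col 5 admitting 7, so r7c5=7.
Step 9. [r4c7∈{3}] r4c7's peers cover all but 3. So r4c7=3.
Step 10. [r5c2∈{2,3}] col 2 places 2 nowhere but r5c2. So r5c2=2.
Step 11. [r6c3∈{4}] only 4 remains possible at r6c3, so r6c3=4.
Step 12. [r5c3∈{3}] only 3 remains possible at r5c3, so r5c3=3.
Step 13. [r7c2∈{3,4}] r7c2 is the only open cell in row 7 admitting 3. So r7c2=3.
Step 14. [r3c8∈{1}] nothing but 1 survives at r3c8. So r3c8=1.
Step 15. [r8c1∈{4}] r8c1 is down to just 4, so r8c1=4.
Step 16. [r3c2∈{9}] r3c2's peers cover all but 9 ⇒ r3c2=9.
Step 17. [r5c7∈{1,7}] across row 5, 1 lands solely at r5c7 ⇒ r5c7=1.
Step 18. [r8c7∈{2}] r8c7 is down to just 2. So r8c7=2.
Step 19. [r4c1∈{6}] r4c1 is down to just 6, so r4c1=6.
Step 20. [r1c7∈{9}] only 9 remains possible at r1c7. So r1c7=9.
Step 21. [r2c2∈{4}] r2c2's peers cover all but 4, so r2c2=4.
Step 22. [r7c9∈{4}] nothing but 4 survives at r7c9 ⇒ r7c9=4.
Step 23. [r3c3∈{6}] r3c3 has the single candidate 6 ⇒ r3c3=6.
Step 24. [r1c9∈{8}] r1c9 has the single candidate 8. So r1c9=8.
Step 25. [r8c5∈{3}] r8c5's peers cover all but 3. So r8c5=3.
Step 26. [r7c4∈{5}] r7c4 has the single candidate 5 ⇒ r7c4=5.
Step 27. [r9c6∈{4}] only 4 remains possible at r9c6 ⇒ r9c6=4.
Step 28. [r1c3∈{2}] r1c3 has the single candidate 2, so r1c3=2.
Step 29. [r2c3∈{1}] only 1 remains possible at r2c3, so r2c3=1.
Step 30. [r8c4∈{6}] only 6 remains possible at r8c4, so r8c4=6.
Step 31. [r4c6∈{2}] r4c6 has the single candidate 2 ⇒ r4c6=2.
Step 32. [r2c6∈{9}] r2c6 is down to just 9. So r2c6=9.
Step 33. [r6c7∈{7}] r6c7 is down to just 7 ⇒ r6c7=7.
Step 34. [r5c4∈{7}] nothing but 7 survives at r5c4, so r5c4=7.
Step 35. [r3c5∈{5}] r3c5's peers cover all but 5. So r3c5=5.
Step 36. [r2c1∈{3}] nothing but 3 survives at r2c1. So r2c1=3.
Step 37. [r7c3∈{8}] r7c3's peers cover all but 8. So r7c3=8.
Step 38. [r2c8∈{7}] r2c8's peers cover all but 7. So r2c8=7.
Step 39. [r8c6∈{8}] r8c6 has the single candidate 8. So r8c6=8.

Answer: 7 5 2 1 4 3 9 6 8 / 3 4 1 8 6 9 5 7 2 / 8 9 6 2 5 7 4 1 3 / 6 1 7 4 9 2 3 8 5 / 9 2 3 7 8 5 1 4 6 / 5 8 4 3 1 6 7 2 9 / 2 3 8 5 7 1 6 9 4 / 4 7 9 6 3 8 2 5 1 / 1 6 5 9 2 4 8 3 7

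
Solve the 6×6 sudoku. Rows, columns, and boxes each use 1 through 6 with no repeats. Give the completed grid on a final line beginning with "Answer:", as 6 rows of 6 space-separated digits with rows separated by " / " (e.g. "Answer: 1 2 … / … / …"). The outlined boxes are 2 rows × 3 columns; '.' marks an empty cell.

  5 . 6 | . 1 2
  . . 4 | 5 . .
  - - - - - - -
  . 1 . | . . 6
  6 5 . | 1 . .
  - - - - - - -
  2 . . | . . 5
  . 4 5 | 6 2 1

Step 1. [r2c6∈{3}] r2c6 has the single candidate 3, so r2c6=3.
Step 2. [r3c1∈{3,4}] col 1 places 4 nowhere but r3c1, so r3c1=4.
Step 3. [r4c3∈{2,3}] row 4 places 2 nowhere but r4c3, so r4c3=2.
Step 4. [r4c5∈{3,4}] in row 4, 3 fits only at r4c5. So r4c5=3.
Step 5. [r5c4∈{3,4}] across col 4, 3 lands solely at r5c4 ⇒ r5c4=3.
Step 6. [r4c6∈{4}] only 4 remains possible at r4c6. So r4c6=4.
Step 7. [r2c2∈{2}] r2c2 is down to just 2 ⇒ r2c2=2.
Step 8. [r5c5∈{4}] r5c5's peers cover all but 4, so r5c5=4.
Step 9. [r5c2∈{6}] r5c2 is down to just 6 ⇒ r5c2=6.
Step 10. [r5c3∈{1}] r5c3's peers cover all but 1. So r5c3=1.
Step 11. [r1c4∈{4}] r1c4 has the single candidate 4. So r1c4=4.
Step 12. [r2c1∈{1}] r2c1 is down to just 1. So r2c1=1.
Step 13. [r3c5∈{5}] only 5 remains possible at r3c5. So r3c5=5.
Step 14. [r6c1∈{3}] nothing but 3 survives at r6c1, so r6c1=3.
Step 15. [r1c2∈{3}] only 3 remains possible at r1c2. So r1c2=3.
Step 16. [r3c4∈{2}] r3c4 is down to just 2, so r3c4=2.
Step 17. [r3c3∈{3}] r3c3 has the single candidate 3, so r3c3=3.
Step 18. [r2c5∈{6}] r2c5's peers cover all but 6. So r2c5=6.

Answer: 5 3 6 4 1 2 / 1 2 4 5 6 3 / 4 1 3 2 5 6 / 6 5 2 1 3 4 / 2 6 1 3 4 5 / 3 4 5 6 2 1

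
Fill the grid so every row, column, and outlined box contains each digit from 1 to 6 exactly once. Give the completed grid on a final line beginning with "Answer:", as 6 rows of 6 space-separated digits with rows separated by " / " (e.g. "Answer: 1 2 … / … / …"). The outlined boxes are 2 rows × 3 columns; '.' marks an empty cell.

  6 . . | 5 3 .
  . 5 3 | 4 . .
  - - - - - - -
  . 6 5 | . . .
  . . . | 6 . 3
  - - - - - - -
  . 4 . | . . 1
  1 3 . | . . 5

Step 1. [r2c1∈{2}] r2c1 is down to just 2 ⇒ r2c1=2.
Step 2. [r6c4∈{2}] r6c4 has the single candidate 2. So r6c4=2.
Step 3. [r3c6∈{2,4}] in col 6, 4 fits only at r3c6. So r3c6=4.
Step 4. [r5c5∈{6}] r5c5 has the single candidate 6, so r5c5=6.
Step 5. [r4c2∈{1,2}] r4c2 is the only open cell in col 2 admitting 2. So r4c2=2.
Step 6. [r4c3∈{1,4}] across box 3, 1 lands solely at r4c3. So r4c3=1.
Step 7. [r2c5∈{1}] r2c5 is down to just 1 ⇒ r2c5=1.
Step 8. [r1c3∈{4}] only 4 remains possible at r1c3 ⇒ r1c3=4.
Step 9. [r1c6∈{2}] r1c6's peers cover all but 2 ⇒ r1c6=2.
Step 10. [r5c4∈{3}] r5c4's peers cover all but 3, so r5c4=3.
Step 11. [r3c1∈{3}] nothing but 3 survives at r3c1 ⇒ r3c1=3.
Step 12. [r4c1∈{4}] only 4 remains possible at r4c1 ⇒ r4c1=4.
Step 13. [r3c5∈{2}] r3c5 has the single candidate 2, so r3c5=2.
Step 14. [r2c6∈{6}] r2c6's peers cover all but 6 ⇒ r2c6=6.
Step 15. [r1c2∈{1}] r1c2 has the single candidate 1 ⇒ r1c2=1.
Step 16. [r6c5∈{4}] only 4 remains possible at r6c5. So r6c5=4.
Step 17. [r5c1∈{5}] only 5 remains possible at r5c1, so r5c1=5.
Step 18. [r3c4∈{1}] nothing but 1 survives at r3c4. So r3c4=1.
Step 19. [r5c3∈{2}] r5c3 has the single candidate 2, so r5c3=2.
Step 20. [r6c3∈{6}] only 6 remains possible at r6c3, so r6c3=6.
Step 21. [r4c5∈{5}] only 5 remains possible at r4c5. So r4c5=5.

Answer: 6 1 4 5 3 2 / 2 5 3 4 1 6 / 3 6 5 1 2 4 / 4 2 1 6 5 3 / 5 4 2 3 6 1 / 1 3 6 2 4 5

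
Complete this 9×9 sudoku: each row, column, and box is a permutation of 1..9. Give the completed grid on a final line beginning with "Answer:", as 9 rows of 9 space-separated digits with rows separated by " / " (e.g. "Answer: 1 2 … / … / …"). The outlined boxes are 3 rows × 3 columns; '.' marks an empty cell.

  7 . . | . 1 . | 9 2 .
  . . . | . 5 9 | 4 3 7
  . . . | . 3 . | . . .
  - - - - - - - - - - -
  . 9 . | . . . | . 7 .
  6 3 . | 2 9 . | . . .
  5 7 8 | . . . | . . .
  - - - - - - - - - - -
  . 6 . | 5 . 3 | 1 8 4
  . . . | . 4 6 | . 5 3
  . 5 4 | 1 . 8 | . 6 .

Step 1. [r5c3∈{1}] r5c3's peers cover all but 1 ⇒ r5c3=1.
Step 2. [r4c3∈{2}] nothing but 2 survives at r4c3 ⇒ r4c3=2.
Step 3. [r1c6∈{4}] r1c6 is down to just 4, so r1c6=4.
Step 4. [r1c2∈{8}] nothing but 8 survives at r1c2. So r1c2=8.
Step 5. [r1c4∈{6}] r1c4's peers cover all but 6 ⇒ r1c4=6.
Step 6. [r1c9∈{5}] r1c9's peers cover all but 5, so r1c9=5.
Step 7. [r3c8∈{1}] only 1 remains possible at r3c8, so r3c8=1.
Step 8. [r5c9∈{8}] nothing but 8 survives at r5c9 ⇒ r5c9=8.
Step 9. [r3c9∈{6}] r3c9 is down to just 6. So r3c9=6.
Step 10. [r8c1∈{1,2,8,9}] across row 8, 8 lands solely at r8c1 ⇒ r8c1=8.
Step 11. [r3c6∈{2,7}] in col 6, 2 fits only at r3c6. So r3c6=2.
Step 12. [r9c9∈{2,9}] r9c9 is the only open cell in box 9 admitting 9. So r9c9=9.
Step 13. [r8c4∈{7,9}] 9 has one home in col 4: r8c4 ⇒ r8c4=9.
Step 14. [r5c7∈{5}] r5c7 is down to just 5, so r5c7=5.
Step 15. [r2c1∈{1,2}] across col 1, 1 lands solely at r2c1. So r2c1=1.
Step 16. [r6c5∈{6}] nothing but 6 survives at r6c5 ⇒ r6c5=6.
Step 17. [r8c3∈{7}] only 7 remains possible at r8c3, so r8c3=7.
Step 18. [r8c7∈{2}] r8c7 has the single candidate 2 ⇒ r8c7=2.
Step 19. [r2c4∈{8}] r2c4 is down to just 8. So r2c4=8.
Step 20. [r7c5∈{2,7}] row 7 places 7 nowhere but r7c5 ⇒ r7c5=7.
Step 21. [r4c9∈{1}] r4c9's peers cover all but 1 ⇒ r4c9=1.
Step 22. [r7c1∈{2,9}] row 7 places 2 nowhere but r7c1, so r7c1=2.
Step 23. [r4c1∈{4}] r4c1's peers cover all but 4, so r4c1=4.
Step 24. [r6c4∈{3,4}] 4 has one home in col 4: r6c4, so r6c4=4.
Step 25. [r3c3∈{5,9}] 5 has one home in row 3: r3c3. So r3c3=5.
Step 26. [r4c7∈{3,6}] row 4 places 6 nowhere but r4c7. So r4c7=6.
Step 27. [r9c5∈{2}] r9c5 is down to just 2 ⇒ r9c5=2.
Step 28. [r1c3∈{3}] r1c3 is down to just 3 ⇒ r1c3=3.
Step 29. [r6c6∈{1}] nothing but 1 survives at r6c6 ⇒ r6c6=1.
Step 30. [r2c3∈{6}] nothing but 6 survives at r2c3, so r2c3=6.
Step 31. [r3c7∈{8}] nothing but 8 survives at r3c7. So r3c7=8.
Step 32. [r6c7∈{3}] nothing but 3 survives at r6c7, so r6c7=3.
Step 33. [r9c1∈{3}] nothing but 3 survives at r9c1. So r9c1=3.
Step 34. [r3c1∈{9}] nothing but 9 survives at r3c1 ⇒ r3c1=9.
Step 35. [r3c2∈{4}] r3c2 is down to just 4, so r3c2=4.
Step 36. [r6c9∈{2}] r6c9 has the single candidate 2, so r6c9=2.
Step 37. [r4c6∈{5}] only 5 remains possible at r4c6, so r4c6=5.
Step 38. [r6c8∈{9}] r6c8's peers cover all but 9, so r6c8=9.
Step 39. [r3c4∈{7}] r3c4 has the single candidate 7. So r3c4=7.
Step 40. [r4c4∈{3}] nothing but 3 survives at r4c4 ⇒ r4c4=3.
Step 41. [r9c7∈{7}] r9c7 has the single candidate 7, so r9c7=7.
Step 42. [r5c6∈{7}] r5c6's peers cover all but 7, so r5c6=7.
Step 43. [r8c2∈{1}] nothing but 1 survives at r8c2, so r8c2=1.
Step 44. [r7c3∈{9}] r7c3 has the single candidate 9 ⇒ r7c3=9.
Step 45. [r2c2∈{2}] nothing but 2 survives at r2c2, so r2c2=2.
Step 46. [r4c5∈{8}] r4c5 has the single candidate 8. So r4c5=8.
Step 47. [r5c8∈{4}] nothing but 4 survives at r5c8. So r5c8=4.

Answer: 7 8 3 6 1 4 9 2 5 / 1 2 6 8 5 9 4 3 7 / 9 4 5 7 3 2 8 1 6 / 4 9 2 3 8 5 6 7 1 / 6 3 1 2 9 7 5 4 8 / 5 7 8 4 6 1 3 9 2 / 2 6 9 5 7 3 1 8 4 / 8 1 7 9 4 6 2 5 3 / 3 5 4 1 2 8 7 6 9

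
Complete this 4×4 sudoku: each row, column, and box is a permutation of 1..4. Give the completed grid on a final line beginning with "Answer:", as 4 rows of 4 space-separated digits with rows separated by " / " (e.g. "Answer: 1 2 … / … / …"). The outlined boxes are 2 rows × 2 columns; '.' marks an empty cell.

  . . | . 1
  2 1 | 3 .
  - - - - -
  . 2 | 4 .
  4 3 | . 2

Step 1. [r1c3∈{2}] only 2 remains possible at r1c3 ⇒ r1c3=2.
Step 2. [r3c1∈{1}] only 1 remains possible at r3c1 ⇒ r3c1=1.
Step 3. [r4c3∈{1}] r4c3 is down to just 1. So r4c3=1.
Step 4. [r2c4∈{4}] r2c4 is down to just 4 ⇒ r2c4=4.
Step 5. [r3c4∈{3}] nothing but 3 survives at r3c4. So r3c4=3.
Step 6. [r1c2∈{4}] nothing but 4 survives at r1c2 ⇒ r1c2=4.
Step 7. [r1c1∈{3}] r1c1 is down to just 3, so r1c1=3.

Answer: 3 4 2 1 / 2 1 3 4 / 1 2 4 3 / 4 3 1 2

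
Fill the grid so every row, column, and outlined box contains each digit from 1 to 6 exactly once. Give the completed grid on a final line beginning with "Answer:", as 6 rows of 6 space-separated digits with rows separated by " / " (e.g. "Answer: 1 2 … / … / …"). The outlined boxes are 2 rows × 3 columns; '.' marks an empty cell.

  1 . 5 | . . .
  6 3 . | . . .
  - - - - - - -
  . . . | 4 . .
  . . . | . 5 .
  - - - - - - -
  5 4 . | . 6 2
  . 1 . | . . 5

Step 1. [r6c4∈{3}] nothing but 3 survives at r6c4 ⇒ r6c4=3.
Step 2. [r1c2∈{2}] only 2 remains possible at r1c2. So r1c2=2.
Step 3. [r4c2∈{6}] r4c2 is down to just 6. So r4c2=6.
Step 4. [r4c1∈{2,3,4}] r4c1 is the only open cell in col 1 admitting 4 ⇒ r4c1=4.
Step 5. [r3c1∈{2,3}] 3 has one home in col 1: r3c1, so r3c1=3.
Step 6. [r5c4∈{1}] r5c4 has the single candidate 1. So r5c4=1.
Step 7. [r4c4∈{2}] r4c4's peers cover all but 2, so r4c4=2.
Step 8. [r3c5∈{1}] nothing but 1 survives at r3c5. So r3c5=1.
Step 9. [r2c3∈{4}] r2c3 is down to just 4, so r2c3=4.
Step 10. [r1c6∈{3,4,6}] col 6 places 4 nowhere but r1c6, so r1c6=4.
Step 11. [r6c1∈{2}] r6c1 is down to just 2. So r6c1=2.
Step 12. [r1c5∈{3}] r1c5 is down to just 3, so r1c5=3.
Step 13. [r3c3∈{2}] r3c3 is down to just 2, so r3c3=2.
Step 14. [r2c4∈{5}] only 5 remains possible at r2c4, so r2c4=5.
Step 15. [r2c5∈{2}] r2c5 has the single candidate 2. So r2c5=2.
Step 16. [r3c2∈{5}] only 5 remains possible at r3c2, so r3c2=5.
Step 17. [r4c3∈{1}] only 1 remains possible at r4c3, so r4c3=1.
Step 18. [r3c6∈{6}] r3c6 has the single candidate 6. So r3c6=6.
Step 19. [r2c6∈{1}] only 1 remains possible at r2c6 ⇒ r2c6=1.
Step 20. [r4c6∈{3}] only 3 remains possible at r4c6 ⇒ r4c6=3.
Step 21. [r6c5∈{4}] only 4 remains possible at r6c5, so r6c5=4.
Step 22. [r1c4∈{6}] r1c4 has the single candidate 6 ⇒ r1c4=6.
Step 23. [r5c3∈{3}] nothing but 3 survives at r5c3. So r5c3=3.
Step 24. [r6c3∈{6}] only 6 remains possible at r6c3 ⇒ r6c3=6.

Answer: 1 2 5 6 3 4 / 6 3 4 5 2 1 / 3 5 2 4 1 6 / 4 6 1 2 5 3 / 5 4 3 1 6 2 / 2 1 6 3 4 5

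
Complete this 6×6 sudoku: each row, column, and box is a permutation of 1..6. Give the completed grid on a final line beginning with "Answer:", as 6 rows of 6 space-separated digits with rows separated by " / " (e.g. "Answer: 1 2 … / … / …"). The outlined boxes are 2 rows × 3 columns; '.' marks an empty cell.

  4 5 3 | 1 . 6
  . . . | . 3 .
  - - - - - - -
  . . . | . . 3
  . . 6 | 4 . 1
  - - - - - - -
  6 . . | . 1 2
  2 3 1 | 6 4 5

Step 1. [r4c2∈{2}] only 2 remains possible at r4c2. So r4c2=2.
Step 2. [r4c5∈{5}] r4c5's peers cover all but 5, so r4c5=5.
Step 3. [r3c4∈{2}] nothing but 2 survives at r3c4, so r3c4=2.
Step 4. [r5c2∈{4}] nothing but 4 survives at r5c2. So r5c2=4.
Step 5. [r3c2∈{1}] r3c2's peers cover all but 1, so r3c2=1.
Step 6. [r3c3∈{4,5}] in row 3, 4 fits only at r3c3. So r3c3=4.
Step 7. [r2c1∈{1}] r2c1 has the single candidate 1 ⇒ r2c1=1.
Step 8. [r2c3∈{2}] r2c3's peers cover all but 2, so r2c3=2.
Step 9. [r3c5∈{6}] nothing but 6 survives at r3c5. So r3c5=6.
Step 10. [r4c1∈{3}] nothing but 3 survives at r4c1 ⇒ r4c1=3.
Step 11. [r5c4∈{3}] nothing but 3 survives at r5c4 ⇒ r5c4=3.
Step 12. [r5c3∈{5}] r5c3's peers cover all but 5. So r5c3=5.
Step 13. [r2c2∈{6}] only 6 remains possible at r2c2 ⇒ r2c2=6.
Step 14. [r2c6∈{4}] r2c6 is down to just 4 ⇒ r2c6=4.
Step 15. [r3c1∈{5}] r3c1 has the single candidate 5, so r3c1=5.
Step 16. [r2c4∈{5}] nothing but 5 survives at r2c4 ⇒ r2c4=5.
Step 17. [r1c5∈{2}] r1c5 has the single candidate 2 ⇒ r1c5=2.

Answer: 4 5 3 1 2 6 / 1 6 2 5 3 4 / 5 1 4 2 6 3 / 3 2 6 4 5 1 / 6 4 5 3 1 2 / 2 3 1 6 4 5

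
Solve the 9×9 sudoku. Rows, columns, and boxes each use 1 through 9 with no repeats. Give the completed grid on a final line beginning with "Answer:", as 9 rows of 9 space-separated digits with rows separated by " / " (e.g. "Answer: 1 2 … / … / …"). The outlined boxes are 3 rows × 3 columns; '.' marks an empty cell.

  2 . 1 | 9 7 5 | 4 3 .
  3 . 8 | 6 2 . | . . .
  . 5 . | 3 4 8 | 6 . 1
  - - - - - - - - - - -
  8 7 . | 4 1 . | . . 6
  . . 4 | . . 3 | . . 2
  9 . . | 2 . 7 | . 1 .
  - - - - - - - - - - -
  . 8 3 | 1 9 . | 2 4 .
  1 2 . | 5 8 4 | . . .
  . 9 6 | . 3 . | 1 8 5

Step 1. [r8c3∈{7}] only 7 remains possible at r8c3. So r8c3=7.
Step 2. [r4c7∈{3,5,9}] across row 4, 3 lands solely at r4c7 ⇒ r4c7=3.
Step 3. [r6c3∈{5}] nothing but 5 survives at r6c3 ⇒ r6c3=5.
Step 4. [r8c7∈{9}] r8c7's peers cover all but 9 ⇒ r8c7=9.
Step 5. [r5c8∈{5,7,9}] r5c8 is the only open cell in row 5 admitting 9 ⇒ r5c8=9.
Step 6. [r5c7∈{5,7,8}] in row 5, 7 fits only at r5c7 ⇒ r5c7=7.
Step 7. [r5c1∈{6}] r5c1 is down to just 6, so r5c1=6.
Step 8. [r3c8∈{2,7}] across row 3, 2 lands solely at r3c8 ⇒ r3c8=2.
Step 9. [r2c8∈{5,7}] in col 8, 7 fits only at r2c8, so r2c8=7.
Step 10. [r1c9∈{8}] only 8 remains possible at r1c9. So r1c9=8.
Step 11. [r5c4∈{8}] r5c4 is down to just 8, so r5c4=8.
Step 12. [r3c1∈{7}] r3c1 has the single candidate 7 ⇒ r3c1=7.
Step 13. [r9c4∈{7}] nothing but 7 survives at r9c4, so r9c4=7.
Step 14. [r2c2∈{4}] r2c2's peers cover all but 4. So r2c2=4.
Step 15. [r4c6∈{9}] r4c6 is down to just 9, so r4c6=9.
Step 16. [r6c5∈{6}] r6c5 has the single candidate 6. So r6c5=6.
Step 17. [r7c1∈{5}] r7c1 has the single candidate 5 ⇒ r7c1=5.
Step 18. [r2c6∈{1}] r2c6's peers cover all but 1, so r2c6=1.
Step 19. [r8c9∈{3}] r8c9's peers cover all but 3 ⇒ r8c9=3.
Step 20. [r1c2∈{6}] nothing but 6 survives at r1c2, so r1c2=6.
Step 21. [r4c8∈{5}] r4c8's peers cover all but 5. So r4c8=5.
Step 22. [r9c6∈{2}] only 2 remains possible at r9c6, so r9c6=2.
Step 23. [r2c7∈{5}] nothing but 5 survives at r2c7. So r2c7=5.
Step 24. [r4c3∈{2}] r4c3's peers cover all but 2. So r4c3=2.
Step 25. [r6c9∈{4}] r6c9 has the single candidate 4 ⇒ r6c9=4.
Step 26. [r8c8∈{6}] nothing but 6 survives at r8c8. So r8c8=6.
Step 27. [r5c2∈{1}] r5c2 has the single candidate 1 ⇒ r5c2=1.
Step 28. [r6c2∈{3}] r6c2 has the single candidate 3 ⇒ r6c2=3.
Step 29. [r6c7∈{8}] r6c7 is down to just 8. So r6c7=8.
Step 30. [r7c9∈{7}] only 7 remains possible at r7c9. So r7c9=7.
Step 31. [r5c5∈{5}] nothing but 5 survives at r5c5. So r5c5=5.
Step 32. [r2c9∈{9}] only 9 remains possible at r2c9 ⇒ r2c9=9.
Step 33. [r3c3∈{9}] r3c3 is down to just 9, so r3c3=9.
Step 34. [r7c6∈{6}] only 6 remains possible at r7c6 ⇒ r7c6=6.
Step 35. [r9c1∈{4}] only 4 remains possible at r9c1, so r9c1=4.

Answer: 2 6 1 9 7 5 4 3 8 / 3 4 8 6 2 1 5 7 9 / 7 5 9 3 4 8 6 2 1 / 8 7 2 4 1 9 3 5 6 / 6 1 4 8 5 3 7 9 2 / 9 3 5 2 6 7 8 1 4 / 5 8 3 1 9 6 2 4 7 / 1 2 7 5 8 4 9 6 3 / 4 9 6 7 3 2 1 8 5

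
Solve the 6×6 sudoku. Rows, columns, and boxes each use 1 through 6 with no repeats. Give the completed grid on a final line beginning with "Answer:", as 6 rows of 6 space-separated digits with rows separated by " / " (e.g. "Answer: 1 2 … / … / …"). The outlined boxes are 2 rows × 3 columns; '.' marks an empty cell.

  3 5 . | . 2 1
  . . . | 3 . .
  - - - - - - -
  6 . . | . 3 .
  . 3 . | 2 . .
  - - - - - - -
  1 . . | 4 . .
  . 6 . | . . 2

Step 1. [r1c3∈{4,6}] row 1 places 4 nowhere but r1c3. So r1c3=4.
Step 2. [r2c3∈{1,2,6}] r2c3 is the only open cell in col 3 admitting 6, so r2c3=6.
Step 3. [r3c2∈{1,2,4}] across col 2, 4 lands solely at r3c2, so r3c2=4.
Step 4. [r3c6∈{5}] nothing but 5 survives at r3c6 ⇒ r3c6=5.
Step 5. [r6c4∈{1,5}] col 4 places 5 nowhere but r6c4. So r6c4=5.
Step 6. [r5c3∈{2,3,5}] across row 5, 5 lands solely at r5c3 ⇒ r5c3=5.
Step 7. [r3c4∈{1}] only 1 remains possible at r3c4 ⇒ r3c4=1.
Step 8. [r5c5∈{6}] nothing but 6 survives at r5c5 ⇒ r5c5=6.
Step 9. [r4c5∈{4}] nothing but 4 survives at r4c5 ⇒ r4c5=4.
Step 10. [r2c2∈{1,2}] in row 2, 1 fits only at r2c2, so r2c2=1.
Step 11. [r6c1∈{4}] only 4 remains possible at r6c1. So r6c1=4.
Step 12. [r6c5∈{1}] r6c5's peers cover all but 1. So r6c5=1.
Step 13. [r2c1∈{2}] nothing but 2 survives at r2c1, so r2c1=2.
Step 14. [r6c3∈{3}] nothing but 3 survives at r6c3. So r6c3=3.
Step 15. [r2c5∈{5}] r2c5 has the single candidate 5. So r2c5=5.
Step 16. [r3c3∈{2}] only 2 remains possible at r3c3 ⇒ r3c3=2.
Step 17. [r4c6∈{6}] r4c6's peers cover all but 6 ⇒ r4c6=6.
Step 18. [r4c3∈{1}] only 1 remains possible at r4c3 ⇒ r4c3=1.
Step 19. [r5c2∈{2}] only 2 remains possible at r5c2 ⇒ r5c2=2.
Step 20. [r5c6∈{3}] r5c6 is down to just 3, so r5c6=3.
Step 21. [r4c1∈{5}] r4c1's peers cover all but 5. So r4c1=5.
Step 22. [r1c4∈{6}] r1c4's peers cover all but 6, so r1c4=6.
Step 23. [r2c6∈{4}] r2c6 has the single candidate 4 ⇒ r2c6=4.

Answer: 3 5 4 6 2 1 / 2 1 6 3 5 4 / 6 4 2 1 3 5 / 5 3 1 2 4 6 / 1 2 5 4 6 3 / 4 6 3 5 1 2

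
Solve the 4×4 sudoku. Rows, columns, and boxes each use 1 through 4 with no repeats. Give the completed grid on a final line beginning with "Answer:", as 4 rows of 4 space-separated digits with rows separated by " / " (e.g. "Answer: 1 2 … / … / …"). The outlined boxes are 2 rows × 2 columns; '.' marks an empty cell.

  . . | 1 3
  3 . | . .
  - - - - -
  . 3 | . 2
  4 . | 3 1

Step 1. [r1c2∈{2,4}] across row 1, 4 lands solely at r1c2, so r1c2=4.
Step 2. [r2c3∈{2,4}] 2 has one home in col 3: r2c3, so r2c3=2.
Step 3. [r2c4∈{4}] only 4 remains possible at r2c4. So r2c4=4.
Step 4. [r3c1∈{1}] only 1 remains possible at r3c1. So r3c1=1.
Step 5. [r4c2∈{2}] r4c2 is down to just 2. So r4c2=2.
Step 6. [r2c2∈{1}] only 1 remains possible at r2c2, so r2c2=1.
Step 7. [r3c3∈{4}] only 4 remains possible at r3c3. So r3c3=4.
Step 8. [r1c1∈{2}] only 2 remains possible at r1c1, so r1c1=2.

Answer: 2 4 1 3 / 3 1 2 4 / 1 3 4 2 / 4 2 3 1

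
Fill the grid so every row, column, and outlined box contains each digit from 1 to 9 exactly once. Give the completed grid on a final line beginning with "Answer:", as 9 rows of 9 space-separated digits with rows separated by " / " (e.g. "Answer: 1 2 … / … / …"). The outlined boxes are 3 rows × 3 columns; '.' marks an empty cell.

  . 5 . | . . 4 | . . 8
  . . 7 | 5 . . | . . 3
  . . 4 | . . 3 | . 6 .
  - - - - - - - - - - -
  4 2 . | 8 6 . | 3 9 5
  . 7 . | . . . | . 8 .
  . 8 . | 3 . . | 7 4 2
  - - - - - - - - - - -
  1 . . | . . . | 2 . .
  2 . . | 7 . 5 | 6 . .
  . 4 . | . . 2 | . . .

Step 1. [r5c7∈{1}] r5c7 is down to just 1 ⇒ r5c7=1.
Step 2. [r1c7∈{9}] only 9 remains possible at r1c7 ⇒ r1c7=9.
Step 3. [r5c6∈{9}] r5c6's peers cover all but 9. So r5c6=9.
Step 4. [r9c1∈{3,5,6,7,8,9}] col 1 places 7 nowhere but r9c1, so r9c1=7.
Step 5. [r1c3∈{1,2,3,6}] in col 3, 2 fits only at r1c3 ⇒ r1c3=2.
Step 6. [r6c6∈{1}] r6c6 has the single candidate 1. So r6c6=1.
Step 7. [r9c7∈{5,8}] across col 7, 8 lands solely at r9c7 ⇒ r9c7=8.
Step 8. [r6c5∈{5}] r6c5 has the single candidate 5 ⇒ r6c5=5.
Step 9. [r5c1∈{3,5,6}] r5c1 is the only open cell in col 1 admitting 5 ⇒ r5c1=5.
Step 10. [r5c3∈{3,6}] 3 has one home in row 5: r5c3 ⇒ r5c3=3.
Step 11. [r2c8∈{1,2}] in col 8, 2 fits only at r2c8, so r2c8=2.
Step 12. [r1c1∈{3,6}] r1c4, r1c5, r1c8 in row 1 together hold only {1,6,7}; those three values are spoken for. So r1c1≠6.
Step 13. [r1c4∈{1,6}] across row 1, 6 lands solely at r1c4 ⇒ r1c4=6.
Step 14. [r9c3∈{5,6,9}] row 9 places 6 nowhere but r9c3 ⇒ r9c3=6.
Step 15. [r2c6∈{8}] r2c6 is down to just 8 ⇒ r2c6=8.
Step 16. [r6c3∈{9}] r6c3 has the single candidate 9. So r6c3=9.
Step 17. [r2c2∈{1,6,9}] across col 2, 6 lands solely at r2c2. So r2c2=6.
Step 18. [r2c5∈{1,9}] 1 has one home in row 2: r2c5 ⇒ r2c5=1.
Step 19. [r1c8∈{1,7}] in row 1, 1 fits only at r1c8 ⇒ r1c8=1.
Step 20. [r8c8∈{3}] r8c8 is down to just 3 ⇒ r8c8=3.
Step 21. [r8c2∈{9}] r8c2's peers cover all but 9 ⇒ r8c2=9.
Step 22. [r9c4∈{1,9}] across col 4, 1 lands solely at r9c4, so r9c4=1.
Step 23. [r3c9∈{7}] nothing but 7 survives at r3c9. So r3c9=7.
Step 24. [r9c9∈{9}] only 9 remains possible at r9c9, so r9c9=9.
Step 25. [r7c9∈{4}] r7c9 is down to just 4 ⇒ r7c9=4.
Step 26. [r5c4∈{2,4}] r5c4 is the only open cell in col 4 admitting 4, so r5c4=4.
Step 27. [r3c4∈{2,9}] across col 4, 2 lands solely at r3c4 ⇒ r3c4=2.
Step 28. [r8c3∈{8}] r8c3 has the single candidate 8. So r8c3=8.
Step 29. [r7c5∈{3,8,9}] r7c5 is the only open cell in row 7 admitting 8. So r7c5=8.
Step 30. [r9c8∈{5}] only 5 remains possible at r9c8. So r9c8=5.
Step 31. [r3c1∈{8,9}] row 3 places 8 nowhere but r3c1. So r3c1=8.
Step 32. [r5c5∈{2}] nothing but 2 survives at r5c5 ⇒ r5c5=2.
Step 33. [r5c9∈{6}] only 6 remains possible at r5c9. So r5c9=6.
Step 34. [r4c6∈{7}] nothing but 7 survives at r4c6, so r4c6=7.
Step 35. [r6c1∈{6}] r6c1 is down to just 6 ⇒ r6c1=6.
Step 36. [r7c3∈{5}] nothing but 5 survives at r7c3 ⇒ r7c3=5.
Step 37. [r3c5∈{9}] nothing but 9 survives at r3c5. So r3c5=9.
Step 38. [r3c2∈{1}] r3c2 has the single candidate 1. So r3c2=1.
Step 39. [r7c8∈{7}] only 7 remains possible at r7c8, so r7c8=7.
Step 40. [r8c5∈{4}] nothing but 4 survives at r8c5. So r8c5=4.
Step 41. [r7c2∈{3}] nothing but 3 survives at r7c2. So r7c2=3.
Step 42. [r2c7∈{4}] r2c7 has the single candidate 4, so r2c7=4.
Step 43. [r2c1∈{9}] only 9 remains possible at r2c1, so r2c1=9.
Step 44. [r7c6∈{6}] only 6 remains possible at r7c6. So r7c6=6.
Step 45. [r7c4∈{9}] r7c4 has the single candidate 9. So r7c4=9.
Step 46. [r9c5∈{3}] r9c5 has the single candidate 3. So r9c5=3.
Step 47. [r1c5∈{7}] nothing but 7 survives at r1c5, so r1c5=7.
Step 48. [r3c7∈{5}] r3c7's peers cover all but 5 ⇒ r3c7=5.
Step 49. [r4c3∈{1}] r4c3 has the single candidate 1, so r4c3=1.
Step 50. [r1c1∈{3}] r1c1's peers cover all but 3. So r1c1=3.
Step 51. [r8c9∈{1}] only 1 remains possible at r8c9. So r8c9=1.

Answer: 3 5 2 6 7 4 9 1 8 / 9 6 7 5 1 8 4 2 3 / 8 1 4 2 9 3 5 6 7 / 4 2 1 8 6 7 3 9 5 / 5 7 3 4 2 9 1 8 6 / 6 8 9 3 5 1 7 4 2 / 1 3 5 9 8 6 2 7 4 / 2 9 8 7 4 5 6 3 1 / 7 4 6 1 3 2 8 5 9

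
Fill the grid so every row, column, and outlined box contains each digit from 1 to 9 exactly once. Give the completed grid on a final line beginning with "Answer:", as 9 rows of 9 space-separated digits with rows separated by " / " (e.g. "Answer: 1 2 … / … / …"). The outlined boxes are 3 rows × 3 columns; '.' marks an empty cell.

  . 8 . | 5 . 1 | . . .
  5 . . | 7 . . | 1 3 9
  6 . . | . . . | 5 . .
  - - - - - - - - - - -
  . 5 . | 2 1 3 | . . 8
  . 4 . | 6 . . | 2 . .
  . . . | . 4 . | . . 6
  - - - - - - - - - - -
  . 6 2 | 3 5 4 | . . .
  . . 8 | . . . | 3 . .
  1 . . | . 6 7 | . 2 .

Step 1. [r8c8∈{1,4,5,6,7,9}] row 8 places 6 nowhere but r8c8. So r8c8=6.
Step 2. [r5c5∈{7,8,9}] across col 5, 7 lands solely at r5c5. So r5c5=7.
Step 3. [r3c8∈{4,7,8}] r3c8 is the only open cell in box 3 admitting 8. So r3c8=8.
Step 4. [r2c2∈{2}] only 2 remains possible at r2c2, so r2c2=2.
Step 5. [r8c9∈{1,4,5,7}] 5 has one home in row 8: r8c9. So r8c9=5.
Step 6. [r2c3∈{4}] r2c3 has the single candidate 4 ⇒ r2c3=4.
Step 7. [r6c1∈{2,3,7,8,9}] across row 6, 2 lands solely at r6c1, so r6c1=2.
Step 8. [r5c9∈{1,3}] in col 9, 3 fits only at r5c9 ⇒ r5c9=3.
Step 9. [r1c1∈{3,7,9}] 3 has one home in col 1: r1c1 ⇒ r1c1=3.
Step 10. [r9c9∈{4}] r9c9's peers cover all but 4. So r9c9=4.
Step 11. [r9c4∈{8,9}] across box 8, 8 lands solely at r9c4, so r9c4=8.
Step 12. [r6c4∈{9}] r6c4's peers cover all but 9. So r6c4=9.
Step 13. [r6c7∈{7}] r6c7's peers cover all but 7, so r6c7=7.
Step 14. [r9c7∈{9}] r9c7's peers cover all but 9 ⇒ r9c7=9.
Step 15. [r7c1∈{7,9}] across row 7, 9 lands solely at r7c1. So r7c1=9.
Step 16. [r3c2∈{1,7,9}] 9 has one home in col 2: r3c2. So r3c2=9.
Step 17. [r1c3∈{7}] r1c3's peers cover all but 7 ⇒ r1c3=7.
Step 18. [r6c2∈{1,3}] col 2 places 1 nowhere but r6c2 ⇒ r6c2=1.
Step 19. [r3c6∈{2}] nothing but 2 survives at r3c6, so r3c6=2.
Step 20. [r6c6∈{5,8}] 8 has one home in row 6: r6c6, so r6c6=8.
Step 21. [r5c8∈{1,5,9}] 1 has one home in row 5: r5c8. So r5c8=1.
Step 22. [r4c7∈{4}] r4c7 is down to just 4, so r4c7=4.
Step 23. [r1c5∈{9}] r1c5 has the single candidate 9 ⇒ r1c5=9.
Step 24. [r9c3∈{3,5}] 5 has one home in row 9: r9c3, so r9c3=5.
Step 25. [r8c1∈{4,7}] r8c1 is the only open cell in row 8 admitting 4, so r8c1=4.
Step 26. [r7c8∈{7}] r7c8 is down to just 7, so r7c8=7.
Step 27. [r5c3∈{9}] r5c3 has the single candidate 9, so r5c3=9.
Step 28. [r3c5∈{3}] nothing but 3 survives at r3c5 ⇒ r3c5=3.
Step 29. [r9c2∈{3}] only 3 remains possible at r9c2 ⇒ r9c2=3.
Step 30. [r7c9∈{1}] only 1 remains possible at r7c9 ⇒ r7c9=1.
Step 31. [r3c4∈{4}] nothing but 4 survives at r3c4, so r3c4=4.
Step 32. [r6c3∈{3}] nothing but 3 survives at r6c3. So r6c3=3.
Step 33. [r8c6∈{9}] nothing but 9 survives at r8c6, so r8c6=9.
Step 34. [r1c7∈{6}] only 6 remains possible at r1c7. So r1c7=6.
Step 35. [r1c9∈{2}] r1c9 is down to just 2, so r1c9=2.
Step 36. [r8c2∈{7}] r8c2's peers cover all but 7, so r8c2=7.
Step 37. [r4c8∈{9}] only 9 remains possible at r4c8. So r4c8=9.
Step 38. [r5c6∈{5}] only 5 remains possible at r5c6. So r5c6=5.
Step 39. [r6c8∈{5}] r6c8 has the single candidate 5 ⇒ r6c8=5.
Step 40. [r2c5∈{8}] only 8 remains possible at r2c5. So r2c5=8.
Step 41. [r8c4∈{1}] r8c4 has the single candidate 1, so r8c4=1.
Step 42. [r2c6∈{6}] only 6 remains possible at r2c6 ⇒ r2c6=6.
Step 43. [r3c9∈{7}] r3c9 has the single candidate 7, so r3c9=7.
Step 44. [r4c1∈{7}] r4c1 is down to just 7 ⇒ r4c1=7.
Step 45. [r4c3∈{6}] only 6 remains possible at r4c3. So r4c3=6.
Step 46. [r5c1∈{8}] r5c1's peers cover all but 8. So r5c1=8.
Step 47. [r8c5∈{2}] r8c5's peers cover all but 2, so r8c5=2.
Step 48. [r7c7∈{8}] r7c7 has the single candidate 8 ⇒ r7c7=8.
Step 49. [r1c8∈{4}] nothing but 4 survives at r1c8, so r1c8=4.
Step 50. [r3c3∈{1}] only 1 remains possible at r3c3 ⇒ r3c3=1.

Answer: 3 8 7 5 9 1 6 4 2 / 5 2 4 7 8 6 1 3 9 / 6 9 1 4 3 2 5 8 7 / 7 5 6 2 1 3 4 9 8 / 8 4 9 6 7 5 2 1 3 / 2 1 3 9 4 8 7 5 6 / 9 6 2 3 5 4 8 7 1 / 4 7 8 1 2 9 3 6 5 / 1 3 5 8 6 7 9 2 4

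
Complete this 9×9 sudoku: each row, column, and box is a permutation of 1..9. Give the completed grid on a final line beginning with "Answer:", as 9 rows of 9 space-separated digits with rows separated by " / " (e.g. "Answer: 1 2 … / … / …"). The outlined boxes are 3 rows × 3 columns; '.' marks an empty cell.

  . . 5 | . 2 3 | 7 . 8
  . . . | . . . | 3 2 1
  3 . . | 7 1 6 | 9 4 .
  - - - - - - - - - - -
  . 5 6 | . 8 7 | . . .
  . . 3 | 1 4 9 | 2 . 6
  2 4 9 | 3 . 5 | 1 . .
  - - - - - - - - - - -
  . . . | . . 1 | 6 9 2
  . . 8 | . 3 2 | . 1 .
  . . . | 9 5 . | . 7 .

Step 1. [r1c4∈{4}] r1c4 is down to just 4 ⇒ r1c4=4.
Step 2. [r9c6∈{4,8}] in col 6, 4 fits only at r9c6, so r9c6=4.
Step 3. [r3c2∈{2,8}] row 3 places 8 nowhere but r3c2 ⇒ r3c2=8.
Step 4. [r9c2∈{1,2,3,6}] across col 2, 2 lands solely at r9c2. So r9c2=2.
Step 5. [r9c1∈{1,6}] r9c1 is the only open cell in row 9 admitting 6, so r9c1=6.
Step 6. [r5c2∈{7}] r5c2 has the single candidate 7. So r5c2=7.
Step 7. [r8c1∈{4,5,7,9}] 7 has one home in row 8: r8c1 ⇒ r8c1=7.
Step 8. [r1c2∈{1,6,9}] r1c2 is the only open cell in col 2 admitting 1 ⇒ r1c2=1.
Step 9. [r4c9∈{3,4,9}] in row 4, 9 fits only at r4c9 ⇒ r4c9=9.
Step 10. [r8c7∈{4,5}] col 7 places 5 nowhere but r8c7. So r8c7=5.
Step 11. [r2c5∈{9}] r2c5's peers cover all but 9, so r2c5=9.
Step 12. [r2c1∈{4}] only 4 remains possible at r2c1 ⇒ r2c1=4.
Step 13. [r6c8∈{8}] only 8 remains possible at r6c8 ⇒ r6c8=8.
Step 14. [r2c6∈{8}] r2c6's peers cover all but 8, so r2c6=8.
Step 15. [r3c9∈{5}] r3c9's peers cover all but 5, so r3c9=5.
Step 16. [r7c4∈{8}] r7c4 is down to just 8 ⇒ r7c4=8.
Step 17. [r9c3∈{1}] nothing but 1 survives at r9c3, so r9c3=1.
Step 18. [r8c2∈{9}] nothing but 9 survives at r8c2. So r8c2=9.
Step 19. [r6c5∈{6}] nothing but 6 survives at r6c5. So r6c5=6.
Step 20. [r4c8∈{3}] nothing but 3 survives at r4c8 ⇒ r4c8=3.
Step 21. [r2c2∈{6}] r2c2 is down to just 6, so r2c2=6.
Step 22. [r7c1∈{5}] r7c1 has the single candidate 5 ⇒ r7c1=5.
Step 23. [r5c8∈{5}] r5c8 has the single candidate 5, so r5c8=5.
Step 24. [r2c3∈{7}] r2c3 has the single candidate 7. So r2c3=7.
Step 25. [r4c4∈{2}] r4c4's peers cover all but 2. So r4c4=2.
Step 26. [r8c4∈{6}] nothing but 6 survives at r8c4, so r8c4=6.
Step 27. [r1c8∈{6}] r1c8's peers cover all but 6 ⇒ r1c8=6.
Step 28. [r5c1∈{8}] r5c1 has the single candidate 8. So r5c1=8.
Step 29. [r3c3∈{2}] only 2 remains possible at r3c3, so r3c3=2.
Step 30. [r9c7∈{8}] r9c7 is down to just 8. So r9c7=8.
Step 31. [r4c7∈{4}] r4c7's peers cover all but 4. So r4c7=4.
Step 32. [r8c9∈{4}] r8c9 is down to just 4. So r8c9=4.
Step 33. [r2c4∈{5}] r2c4 has the single candidate 5, so r2c4=5.
Step 34. [r7c3∈{4}] nothing but 4 survives at r7c3 ⇒ r7c3=4.
Step 35. [r4c1∈{1}] nothing but 1 survives at r4c1, so r4c1=1.
Step 36. [r7c2∈{3}] r7c2 has the single candidate 3 ⇒ r7c2=3.
Step 37. [r7c5∈{7}] r7c5 has the single candidate 7. So r7c5=7.
Step 38. [r9c9∈{3}] r9c9's peers cover all but 3. So r9c9=3.
Step 39. [r1c1∈{9}] r1c1 is down to just 9, so r1c1=9.
Step 40. [r6c9∈{7}] r6c9 has the single candidate 7, so r6c9=7.

Answer: 9 1 5 4 2 3 7 6 8 / 4 6 7 5 9 8 3 2 1 / 3 8 2 7 1 6 9 4 5 / 1 5 6 2 8 7 4 3 9 / 8 7 3 1 4 9 2 5 6 / 2 4 9 3 6 5 1 8 7 / 5 3 4 8 7 1 6 9 2 / 7 9 8 6 3 2 5 1 4 / 6 2 1 9 5 4 8 7 3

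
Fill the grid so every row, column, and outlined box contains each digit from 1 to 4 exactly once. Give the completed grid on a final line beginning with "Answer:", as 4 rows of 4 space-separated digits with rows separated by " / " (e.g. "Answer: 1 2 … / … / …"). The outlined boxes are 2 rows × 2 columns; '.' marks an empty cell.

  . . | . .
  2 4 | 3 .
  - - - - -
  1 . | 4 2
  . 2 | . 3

Step 1. [r1c2∈{1,3}] across col 2, 1 lands solely at r1c2, so r1c2=1.
Step 2. [r1c3∈{2}] only 2 remains possible at r1c3 ⇒ r1c3=2.
Step 3. [r4c1∈{4}] only 4 remains possible at r4c1 ⇒ r4c1=4.
Step 4. [r1c4∈{4}] r1c4 is down to just 4. So r1c4=4.
Step 5. [r1c1∈{3}] only 3 remains possible at r1c1 ⇒ r1c1=3.
Step 6. [r4c3∈{1}] r4c3's peers cover all but 1. So r4c3=1.
Step 7. [r2c4∈{1}] r2c4's peers cover all but 1 ⇒ r2c4=1.
Step 8. [r3c2∈{3}] nothing but 3 survives at r3c2, so r3c2=3.

Answer: 3 1 2 4 / 2 4 3 1 / 1 3 4 2 / 4 2 1 3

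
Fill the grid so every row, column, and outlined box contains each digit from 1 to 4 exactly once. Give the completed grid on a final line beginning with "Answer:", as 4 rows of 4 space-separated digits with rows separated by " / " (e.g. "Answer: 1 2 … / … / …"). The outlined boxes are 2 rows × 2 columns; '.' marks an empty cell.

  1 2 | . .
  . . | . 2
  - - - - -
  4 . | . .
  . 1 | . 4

Step 1. [r3c2∈{3}] r3c2's peers cover all but 3. So r3c2=3.
Step 2. [r2c3∈{1,3,4}] r2c3 is the only open cell in row 2 admitting 1, so r2c3=1.
Step 3. [r4c3∈{2,3}] across row 4, 3 lands solely at r4c3, so r4c3=3.
Step 4. [r1c4∈{3}] r1c4 is down to just 3, so r1c4=3.
Step 5. [r3c3∈{2}] r3c3 is down to just 2. So r3c3=2.
Step 6. [r4c1∈{2}] r4c1 has the single candidate 2. So r4c1=2.
Step 7. [r3c4∈{1}] nothing but 1 survives at r3c4, so r3c4=1.
Step 8. [r1c3∈{4}] r1c3 has the single candidate 4 ⇒ r1c3=4.
Step 9. [r2c2∈{4}] r2c2's peers cover all but 4 ⇒ r2c2=4.
Step 10. [r2c1∈{3}] r2c1's peers cover all but 3 ⇒ r2c1=3.

Answer: 1 2 4 3 / 3 4 1 2 / 4 3 2 1 / 2 1 3 4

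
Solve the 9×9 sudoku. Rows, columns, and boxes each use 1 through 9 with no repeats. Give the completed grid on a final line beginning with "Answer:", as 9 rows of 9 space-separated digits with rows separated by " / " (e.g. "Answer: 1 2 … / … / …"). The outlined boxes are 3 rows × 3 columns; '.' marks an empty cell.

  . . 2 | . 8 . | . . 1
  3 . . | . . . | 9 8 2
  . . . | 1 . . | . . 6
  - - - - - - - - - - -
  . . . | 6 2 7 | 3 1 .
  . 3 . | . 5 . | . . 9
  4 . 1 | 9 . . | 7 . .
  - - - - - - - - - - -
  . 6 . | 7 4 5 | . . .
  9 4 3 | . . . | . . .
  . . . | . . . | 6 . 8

Step 1. [r9c8∈{2,3,4,5,7,9}] across row 9, 4 lands solely at r9c8. So r9c8=4.
Step 2. [r5c7∈{2,4,8}] in col 7, 8 fits only at r5c7, so r5c7=8.
Step 3. [r3c6∈{2,3,4,9}] 2 has one home in row 3: r3c6. So r3c6=2.
Step 4. [r6c9∈{5}] r6c9's peers cover all but 5 ⇒ r6c9=5.
Step 5. [r2c2∈{1,5,7}] across row 2, 1 lands solely at r2c2, so r2c2=1.
Step 6. [r6c6∈{3,8}] 8 has one home in box 5: r6c6. So r6c6=8.
Step 7. [r6c2∈{2}] r6c2 has the single candidate 2. So r6c2=2.
Step 8. [r5c8∈{2,6}] row 5 places 2 nowhere but r5c8. So r5c8=2.
Step 9. [r7c3∈{8}] only 8 remains possible at r7c3 ⇒ r7c3=8.
Step 10. [r5c4∈{4}] r5c4's peers cover all but 4 ⇒ r5c4=4.
Step 11. [r6c5∈{3}] r6c5 is down to just 3, so r6c5=3.
Step 12. [r3c8∈{3,5,7}] in row 3, 3 fits only at r3c8. So r3c8=3.
Step 13. [r1c8∈{5,7}] 7 has one home in box 3: r1c8 ⇒ r1c8=7.
Step 14. [r2c4∈{5}] r2c4 has the single candidate 5. So r2c4=5.
Step 15. [r5c6∈{1}] r5c6's peers cover all but 1 ⇒ r5c6=1.
Step 16. [r8c6∈{6}] only 6 remains possible at r8c6. So r8c6=6.
Step 17. [r1c1∈{5,6}] 6 has one home in row 1: r1c1, so r1c1=6.
Step 18. [r5c1∈{7}] r5c1 is down to just 7, so r5c1=7.
Step 19. [r2c6∈{4}] r2c6's peers cover all but 4, so r2c6=4.
Step 20. [r3c3∈{4,5,7,9}] across col 3, 4 lands solely at r3c3 ⇒ r3c3=4.
Step 21. [r3c7∈{5}] r3c7 has the single candidate 5, so r3c7=5.
Step 22. [r1c2∈{5,9}] across row 1, 5 lands solely at r1c2. So r1c2=5.
Step 23. [r3c2∈{7,8,9}] across box 1, 9 lands solely at r3c2, so r3c2=9.
Step 24. [r9c5∈{1,9}] in col 5, 9 fits only at r9c5. So r9c5=9.
Step 25. [r9c1∈{1,2,5}] r9c1 is the only open cell in row 9 admitting 1. So r9c1=1.
Step 26. [r1c4∈{3}] nothing but 3 survives at r1c4 ⇒ r1c4=3.
Step 27. [r4c1∈{5,8}] in col 1, 5 fits only at r4c1, so r4c1=5.
Step 28. [r2c3∈{7}] r2c3 is down to just 7, so r2c3=7.
Step 29. [r7c7∈{1,2}] row 7 places 1 nowhere but r7c7 ⇒ r7c7=1.
Step 30. [r8c4∈{2,8}] in row 8, 8 fits only at r8c4. So r8c4=8.
Step 31. [r5c3∈{6}] nothing but 6 survives at r5c3. So r5c3=6.
Step 32. [r8c8∈{5}] r8c8 has the single candidate 5, so r8c8=5.
Step 33. [r9c2∈{7}] r9c2's peers cover all but 7 ⇒ r9c2=7.
Step 34. [r8c5∈{1}] r8c5's peers cover all but 1 ⇒ r8c5=1.
Step 35. [r7c9∈{3}] nothing but 3 survives at r7c9 ⇒ r7c9=3.
Step 36. [r9c6∈{3}] r9c6 is down to just 3 ⇒ r9c6=3.
Step 37. [r8c7∈{2}] nothing but 2 survives at r8c7 ⇒ r8c7=2.
Step 38. [r4c3∈{9}] r4c3 is down to just 9, so r4c3=9.
Step 39. [r7c1∈{2}] r7c1's peers cover all but 2. So r7c1=2.
Step 40. [r2c5∈{6}] r2c5 is down to just 6, so r2c5=6.
Step 41. [r3c5∈{7}] r3c5's peers cover all but 7. So r3c5=7.
Step 42. [r1c7∈{4}] r1c7 is down to just 4. So r1c7=4.
Step 43. [r9c4∈{2}] r9c4 has the single candidate 2 ⇒ r9c4=2.
Step 44. [r4c2∈{8}] only 8 remains possible at r4c2 ⇒ r4c2=8.
Step 45. [r4c9∈{4}] r4c9 is down to just 4 ⇒ r4c9=4.
Step 46. [r7c8∈{9}] r7c8 has the single candidate 9, so r7c8=9.
Step 47. [r1c6∈{9}] r1c6 has the single candidate 9, so r1c6=9.
Step 48. [r6c8∈{6}] r6c8's peers cover all but 6. So r6c8=6.
Step 49. [r8c9∈{7}] only 7 remains possible at r8c9. So r8c9=7.
Step 50. [r9c3∈{5}] r9c3 has the single candidate 5 ⇒ r9c3=5.
Step 51. [r3c1∈{8}] only 8 remains possible at r3c1, so r3c1=8.

Answer: 6 5 2 3 8 9 4 7 1 / 3 1 7 5 6 4 9 8 2 / 8 9 4 1 7 2 5 3 6 / 5 8 9 6 2 7 3 1 4 / 7 3 6 4 5 1 8 2 9 / 4 2 1 9 3 8 7 6 5 / 2 6 8 7 4 5 1 9 3 / 9 4 3 8 1 6 2 5 7 / 1 7 5 2 9 3 6 4 8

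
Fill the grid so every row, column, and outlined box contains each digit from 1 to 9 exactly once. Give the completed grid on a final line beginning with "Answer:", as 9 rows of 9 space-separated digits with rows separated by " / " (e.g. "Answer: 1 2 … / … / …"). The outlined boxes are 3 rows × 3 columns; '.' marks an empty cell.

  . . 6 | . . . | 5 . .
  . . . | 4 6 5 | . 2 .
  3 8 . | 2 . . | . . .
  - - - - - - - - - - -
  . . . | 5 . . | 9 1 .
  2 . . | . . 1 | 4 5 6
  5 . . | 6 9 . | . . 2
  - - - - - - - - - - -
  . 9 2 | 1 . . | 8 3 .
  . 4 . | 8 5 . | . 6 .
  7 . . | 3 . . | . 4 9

Step 1. [r4c1∈{4,6,8}] across col 1, 8 lands solely at r4c1 ⇒ r4c1=8.
Step 2. [r8c1∈{1}] nothing but 1 survives at r8c1 ⇒ r8c1=1.
Step 3. [r5c4∈{7}] r5c4's peers cover all but 7, so r5c4=7.
Step 4. [r8c9∈{7}] r8c9 is down to just 7. So r8c9=7.
Step 5. [r4c9∈{3}] r4c9 is down to just 3. So r4c9=3.
Step 6. [r6c7∈{7}] nothing but 7 survives at r6c7, so r6c7=7.
Step 7. [r3c3∈{1,4,5,7,9}] r3c3 is the only open cell in row 3 admitting 5. So r3c3=5.
Step 8. [r5c2∈{3}] nothing but 3 survives at r5c2, so r5c2=3.
Step 9. [r1c5∈{1,3,7,8}] in col 5, 3 fits only at r1c5. So r1c5=3.
Step 10. [r1c6∈{7,8,9}] in box 2, 8 fits only at r1c6, so r1c6=8.
Step 11. [r9c5∈{2}] nothing but 2 survives at r9c5. So r9c5=2.
Step 12. [r4c5∈{4}] r4c5's peers cover all but 4. So r4c5=4.
Step 13. [r1c4∈{9}] r1c4 is down to just 9. So r1c4=9.
Step 14. [r6c2∈{1}] only 1 remains possible at r6c2 ⇒ r6c2=1.
Step 15. [r1c9∈{1,4}] across row 1, 1 lands solely at r1c9. So r1c9=1.
Step 16. [r2c2∈{7}] r2c2 is down to just 7 ⇒ r2c2=7.
Step 17. [r3c6∈{7}] nothing but 7 survives at r3c6, so r3c6=7.
Step 18. [r7c1∈{6}] r7c1 has the single candidate 6. So r7c1=6.
Step 19. [r2c3∈{1,9}] r2c3 is the only open cell in row 2 admitting 1 ⇒ r2c3=1.
Step 20. [r9c2∈{5}] nothing but 5 survives at r9c2. So r9c2=5.
Step 21. [r5c3∈{9}] nothing but 9 survives at r5c3, so r5c3=9.
Step 22. [r4c3∈{7}] r4c3's peers cover all but 7, so r4c3=7.
Step 23. [r4c2∈{6}] r4c2 has the single candidate 6 ⇒ r4c2=6.
Step 24. [r7c5∈{7}] nothing but 7 survives at r7c5, so r7c5=7.
Step 25. [r8c3∈{3}] only 3 remains possible at r8c3, so r8c3=3.
Step 26. [r3c7∈{6}] r3c7's peers cover all but 6, so r3c7=6.
Step 27. [r8c7∈{2}] r8c7's peers cover all but 2 ⇒ r8c7=2.
Step 28. [r9c6∈{6}] r9c6 has the single candidate 6. So r9c6=6.
Step 29. [r1c1∈{4}] r1c1 is down to just 4, so r1c1=4.
Step 30. [r4c6∈{2}] r4c6 has the single candidate 2 ⇒ r4c6=2.
Step 31. [r2c1∈{9}] nothing but 9 survives at r2c1 ⇒ r2c1=9.
Step 32. [r3c8∈{9}] nothing but 9 survives at r3c8. So r3c8=9.
Step 33. [r7c6∈{4}] only 4 remains possible at r7c6, so r7c6=4.
Step 34. [r5c5∈{8}] nothing but 8 survives at r5c5 ⇒ r5c5=8.
Step 35. [r3c9∈{4}] r3c9's peers cover all but 4. So r3c9=4.
Step 36. [r1c8∈{7}] r1c8 has the single candidate 7. So r1c8=7.
Step 37. [r9c3∈{8}] nothing but 8 survives at r9c3. So r9c3=8.
Step 38. [r2c9∈{8}] r2c9 is down to just 8. So r2c9=8.
Step 39. [r8c6∈{9}] r8c6 has the single candidate 9. So r8c6=9.
Step 40. [r7c9∈{5}] r7c9 has the single candidate 5 ⇒ r7c9=5.
Step 41. [r6c6∈{3}] r6c6's peers cover all but 3. So r6c6=3.
Step 42. [r9c7∈{1}] r9c7's peers cover all but 1. So r9c7=1.
Step 43. [r3c5∈{1}] only 1 remains possible at r3c5, so r3c5=1.
Step 44. [r1c2∈{2}] r1c2 has the single candidate 2 ⇒ r1c2=2.
Step 45. [r6c3∈{4}] r6c3 is down to just 4. So r6c3=4.
Step 46. [r2c7∈{3}] only 3 remains possible at r2c7. So r2c7=3.
Step 47. [r6c8∈{8}] only 8 remains possible at r6c8 ⇒ r6c8=8.

Answer: 4 2 6 9 3 8 5 7 1 / 9 7 1 4 6 5 3 2 8 / 3 8 5 2 1 7 6 9 4 / 8 6 7 5 4 2 9 1 3 / 2 3 9 7 8 1 4 5 6 / 5 1 4 6 9 3 7 8 2 / 6 9 2 1 7 4 8 3 5 / 1 4 3 8 5 9 2 6 7 / 7 5 8 3 2 6 1 4 9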